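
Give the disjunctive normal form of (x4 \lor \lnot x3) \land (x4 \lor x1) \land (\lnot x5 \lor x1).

(x4 \land \lnot x5) \lor (x4 \land x1) \lor (\lnot x3 \land x1)

(x4 \lor \lnot x3) \land (x4 \lor x1) \land (\lnot x5 \lor x1)
≡ (x4 \land x4 \land \lnot x5) \lor (x4 \land x4 \land x1) \lor (x4 \land x1 \land \lnot x5) \lor (x4 \land x1 \land x1) \lor (\lnot x3 \land x4 \land \lnot x5) \lor (\lnot x3 \land x4 \land x1) \lor (\lnot x3 \land x1 \land \lnot x5) \lor (\lnot x3 \land x1 \land x1)   [distribute \land over \lor]
≡ (x4 \land \lnot x5) \lor (x4 \land x1) \lor (\lnot x3 \land x1)   [simplify]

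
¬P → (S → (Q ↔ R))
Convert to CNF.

(P ∨ ¬S ∨ ¬Q ∨ R) ∧ (P ∨ ¬S ∨ ¬R ∨ Q)

¬P → (S → (Q ↔ R))
≡ ¬¬P ∨ (S → (Q ↔ R))   [eliminate →]
≡ ¬¬P ∨ ¬S ∨ (Q ↔ R)   [eliminate →]
≡ ¬¬P ∨ ¬S ∨ ((Q → R) ∧ (R → Q))   [eliminate ↔]
≡ ¬¬P ∨ ¬S ∨ ((¬Q ∨ R) ∧ (R → Q))   [eliminate →]
≡ ¬¬P ∨ ¬S ∨ ((¬Q ∨ R) ∧ (¬R ∨ Q))   [eliminate →]
≡ P ∨ ¬S ∨ ((¬Q ∨ R) ∧ (¬R ∨ Q))   [double negation]
≡ (P ∨ ¬S ∨ ¬Q ∨ R) ∧ (P ∨ ¬S ∨ ¬R ∨ Q)   [distribute ∨ over ∧]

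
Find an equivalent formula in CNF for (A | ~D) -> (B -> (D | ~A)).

(A | ~D) -> (B -> (D | ~A))
≡ ~(A | ~D) | (B -> (D | ~A))   [eliminate ->]
≡ ~(A | ~D) | ~B | D | ~A   [eliminate ->]
≡ (~A & ~~D) | ~B | D | ~A   [De Morgan]
≡ (~A & D) | ~B | D | ~A   [double negation]
≡ (~A | ~B | D | ~A) & (D | ~B | D | ~A)   [distribute | over &]
≡ ~A | ~B | D   [simplify]

~A | ~B | D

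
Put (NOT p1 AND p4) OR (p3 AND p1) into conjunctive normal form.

(NOT p1 OR p3) AND (p4 OR p3) AND (p4 OR p1)

(NOT p1 AND p4) OR (p3 AND p1)
= (NOT p1 OR p3) AND (NOT p1 OR p1) AND (p4 OR p3) AND (p4 OR p1)   (distribute OR over AND)
= (NOT p1 OR p3) AND (p4 OR p3) AND (p4 OR p1)   (simplify)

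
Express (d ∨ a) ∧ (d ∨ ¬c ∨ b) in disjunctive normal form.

(d ∨ a) ∧ (d ∨ ¬c ∨ b)
≡ (d ∧ d) ∨ (d ∧ ¬c) ∨ (d ∧ b) ∨ (a ∧ d) ∨ (a ∧ ¬c) ∨ (a ∧ b)   (distribute ∧ over ∨)
≡ d ∨ (a ∧ ¬c) ∨ (a ∧ b)   (simplify)

d ∨ (a ∧ ¬c) ∨ (a ∧ b)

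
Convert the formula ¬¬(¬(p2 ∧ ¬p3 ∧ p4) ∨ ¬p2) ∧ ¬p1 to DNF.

¬¬(¬(p2 ∧ ¬p3 ∧ p4) ∨ ¬p2) ∧ ¬p1
= (¬(p2 ∧ ¬p3 ∧ p4) ∨ ¬p2) ∧ ¬p1   [double negation]
= (¬p2 ∨ ¬¬p3 ∨ ¬p4 ∨ ¬p2) ∧ ¬p1   [De Morgan]
= (¬p2 ∨ p3 ∨ ¬p4 ∨ ¬p2) ∧ ¬p1   [double negation]
= ¬p2 ∧ ¬p1 ∨ p3 ∧ ¬p1 ∨ ¬p4 ∧ ¬p1 ∨ ¬p2 ∧ ¬p1   [distribute ∧ over ∨]
= ¬p2 ∧ ¬p1 ∨ p3 ∧ ¬p1 ∨ ¬p4 ∧ ¬p1   [simplify]

¬p2 ∧ ¬p1 ∨ p3 ∧ ¬p1 ∨ ¬p4 ∧ ¬p1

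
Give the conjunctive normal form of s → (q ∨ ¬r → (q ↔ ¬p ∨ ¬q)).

(¬s ∨ ¬q ∨ ¬p) ∧ (¬s ∨ r ∨ q)

s → (q ∨ ¬r → (q ↔ ¬p ∨ ¬q))
≡ ¬s ∨ (q ∨ ¬r → (q ↔ ¬p ∨ ¬q))   — eliminate →
≡ ¬s ∨ ¬(q ∨ ¬r) ∨ (q ↔ ¬p ∨ ¬q)   — eliminate →
≡ ¬s ∨ ¬(q ∨ ¬r) ∨ (q → ¬p ∨ ¬q) ∧ (¬p ∨ ¬q → q)   — eliminate ↔
≡ ¬s ∨ ¬(q ∨ ¬r) ∨ (¬q ∨ ¬p ∨ ¬q) ∧ (¬p ∨ ¬q → q)   — eliminate →
≡ ¬s ∨ ¬(q ∨ ¬r) ∨ (¬q ∨ ¬p ∨ ¬q) ∧ (¬(¬p ∨ ¬q) ∨ q)   — eliminate →
≡ ¬s ∨ ¬q ∧ ¬¬r ∨ (¬q ∨ ¬p ∨ ¬q) ∧ (¬(¬p ∨ ¬q) ∨ q)   — De Morgan
≡ ¬s ∨ ¬q ∧ r ∨ (¬q ∨ ¬p ∨ ¬q) ∧ (¬(¬p ∨ ¬q) ∨ q)   — double negation
≡ ¬s ∨ ¬q ∧ r ∨ (¬q ∨ ¬p ∨ ¬q) ∧ (¬¬p ∧ ¬¬q ∨ q)   — De Morgan
≡ ¬s ∨ ¬q ∧ r ∨ (¬q ∨ ¬p ∨ ¬q) ∧ (p ∧ ¬¬q ∨ q)   — double negation
≡ ¬s ∨ ¬q ∧ r ∨ (¬q ∨ ¬p ∨ ¬q) ∧ (p ∧ q ∨ q)   — double negation
≡ (¬s ∨ ¬q ∨ ¬q ∨ ¬p ∨ ¬q) ∧ (¬s ∨ ¬q ∨ p ∨ q) ∧ (¬s ∨ ¬q ∨ q ∨ q) ∧ (¬s ∨ r ∨ ¬q ∨ ¬p ∨ ¬q) ∧ (¬s ∨ r ∨ p ∨ q) ∧ (¬s ∨ r ∨ q ∨ q)   — distribute ∨ over ∧
≡ (¬s ∨ ¬q ∨ ¬p) ∧ (¬s ∨ r ∨ q)   — simplify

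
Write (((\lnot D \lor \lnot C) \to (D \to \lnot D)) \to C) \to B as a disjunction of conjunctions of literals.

(\lnot D \land \lnot C) \lor B

(((\lnot D \lor \lnot C) \to (D \to \lnot D)) \to C) \to B
= \lnot (((\lnot D \lor \lnot C) \to (D \to \lnot D)) \to C) \lor B   [eliminate \to]
= \lnot (\lnot ((\lnot D \lor \lnot C) \to (D \to \lnot D)) \lor C) \lor B   [eliminate \to]
= \lnot (\lnot (\lnot (\lnot D \lor \lnot C) \lor (D \to \lnot D)) \lor C) \lor B   [eliminate \to]
= \lnot (\lnot (\lnot (\lnot D \lor \lnot C) \lor \lnot D \lor \lnot D) \lor C) \lor B   [eliminate \to]
= (\lnot \lnot (\lnot (\lnot D \lor \lnot C) \lor \lnot D \lor \lnot D) \land \lnot C) \lor B   [De Morgan]
= ((\lnot (\lnot D \lor \lnot C) \lor \lnot D \lor \lnot D) \land \lnot C) \lor B   [double negation]
= (((\lnot \lnot D \land \lnot \lnot C) \lor \lnot D \lor \lnot D) \land \lnot C) \lor B   [De Morgan]
= (((D \land \lnot \lnot C) \lor \lnot D \lor \lnot D) \land \lnot C) \lor B   [double negation]
= (((D \land C) \lor \lnot D \lor \lnot D) \land \lnot C) \lor B   [double negation]
= (D \land C \land \lnot C) \lor (\lnot D \land \lnot C) \lor (\lnot D \land \lnot C) \lor B   [distribute \land over \lor]
= (\lnot D \land \lnot C) \lor B   [simplify]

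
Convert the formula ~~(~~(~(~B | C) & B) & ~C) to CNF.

~~(~~(~(~B | C) & B) & ~C)
= ~~(~(~B | C) & B) & ~C   [double negation]
= ~(~B | C) & B & ~C   [double negation]
= ~~B & ~C & B & ~C   [De Morgan]
= B & ~C & B & ~C   [double negation]
= B & ~C   [simplify]

B & ~C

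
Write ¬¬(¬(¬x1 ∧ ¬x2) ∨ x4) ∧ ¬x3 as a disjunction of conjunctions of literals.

(x1 ∧ ¬x3) ∨ (x2 ∧ ¬x3) ∨ (x4 ∧ ¬x3)

¬¬(¬(¬x1 ∧ ¬x2) ∨ x4) ∧ ¬x3
≡ (¬(¬x1 ∧ ¬x2) ∨ x4) ∧ ¬x3   [double negation]
≡ (¬¬x1 ∨ ¬¬x2 ∨ x4) ∧ ¬x3   [De Morgan]
≡ (x1 ∨ ¬¬x2 ∨ x4) ∧ ¬x3   [double negation]
≡ (x1 ∨ x2 ∨ x4) ∧ ¬x3   [double negation]
≡ (x1 ∧ ¬x3) ∨ (x2 ∧ ¬x3) ∨ (x4 ∧ ¬x3)   [distribute ∧ over ∨]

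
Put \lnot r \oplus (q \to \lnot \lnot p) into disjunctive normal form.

\lnot r \land q \land \lnot p \lor r \land \lnot q \lor r \land p

\lnot r \oplus (q \to \lnot \lnot p)
≡ \lnot r \land \lnot (q \to \lnot \lnot p) \lor \lnot \lnot r \land (q \to \lnot \lnot p)   (expand \oplus)
≡ \lnot r \land \lnot (\lnot q \lor \lnot \lnot p) \lor \lnot \lnot r \land (q \to \lnot \lnot p)   (eliminate \to)
≡ \lnot r \land \lnot (\lnot q \lor \lnot \lnot p) \lor \lnot \lnot r \land (\lnot q \lor \lnot \lnot p)   (eliminate \to)
≡ \lnot r \land \lnot \lnot q \land \lnot \lnot \lnot p \lor \lnot \lnot r \land (\lnot q \lor \lnot \lnot p)   (De Morgan)
≡ \lnot r \land q \land \lnot \lnot \lnot p \lor \lnot \lnot r \land (\lnot q \lor \lnot \lnot p)   (double negation)
≡ \lnot r \land q \land \lnot p \lor \lnot \lnot r \land (\lnot q \lor \lnot \lnot p)   (double negation)
≡ \lnot r \land q \land \lnot p \lor r \land (\lnot q \lor \lnot \lnot p)   (double negation)
≡ \lnot r \land q \land \lnot p \lor r \land (\lnot q \lor p)   (double negation)
≡ \lnot r \land q \land \lnot p \lor r \land \lnot q \lor r \land p   (distribute \land over \lor)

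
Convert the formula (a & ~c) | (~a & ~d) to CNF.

(a & ~c) | (~a & ~d)
= (a | ~a) & (a | ~d) & (~c | ~a) & (~c | ~d)   [distribute | over &]
= (a | ~d) & (~c | ~a) & (~c | ~d)   [simplify]

(a | ~d) & (~c | ~a) & (~c | ~d)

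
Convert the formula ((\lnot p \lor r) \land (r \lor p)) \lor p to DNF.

r \lor p

((\lnot p \lor r) \land (r \lor p)) \lor p
= (\lnot p \land r) \lor (\lnot p \land p) \lor (r \land r) \lor (r \land p) \lor p   (distribute \land over \lor)
= r \lor p   (simplify)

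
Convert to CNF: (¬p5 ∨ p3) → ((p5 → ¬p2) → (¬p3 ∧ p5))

p5 ∧ (¬p3 ∨ p2)

(¬p5 ∨ p3) → ((p5 → ¬p2) → (¬p3 ∧ p5))
≡ ¬(¬p5 ∨ p3) ∨ ((p5 → ¬p2) → (¬p3 ∧ p5))   — eliminate →
≡ ¬(¬p5 ∨ p3) ∨ ¬(p5 → ¬p2) ∨ (¬p3 ∧ p5)   — eliminate →
≡ ¬(¬p5 ∨ p3) ∨ ¬(¬p5 ∨ ¬p2) ∨ (¬p3 ∧ p5)   — eliminate →
≡ (¬¬p5 ∧ ¬p3) ∨ ¬(¬p5 ∨ ¬p2) ∨ (¬p3 ∧ p5)   — De Morgan
≡ (p5 ∧ ¬p3) ∨ ¬(¬p5 ∨ ¬p2) ∨ (¬p3 ∧ p5)   — double negation
≡ (p5 ∧ ¬p3) ∨ (¬¬p5 ∧ ¬¬p2) ∨ (¬p3 ∧ p5)   — De Morgan
≡ (p5 ∧ ¬p3) ∨ (p5 ∧ ¬¬p2) ∨ (¬p3 ∧ p5)   — double negation
≡ (p5 ∧ ¬p3) ∨ (p5 ∧ p2) ∨ (¬p3 ∧ p5)   — double negation
≡ (p5 ∨ p5 ∨ ¬p3) ∧ (p5 ∨ p5 ∨ p5) ∧ (p5 ∨ p2 ∨ ¬p3) ∧ (p5 ∨ p2 ∨ p5) ∧ (¬p3 ∨ p5 ∨ ¬p3) ∧ (¬p3 ∨ p5 ∨ p5) ∧ (¬p3 ∨ p2 ∨ ¬p3) ∧ (¬p3 ∨ p2 ∨ p5)   — distribute ∨ over ∧
≡ p5 ∧ (¬p3 ∨ p2)   — simplify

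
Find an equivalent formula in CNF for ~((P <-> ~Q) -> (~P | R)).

~((P <-> ~Q) -> (~P | R))
⇔ ~(~(P <-> ~Q) | ~P | R)   — eliminate ->
⇔ ~(~((P -> ~Q) & (~Q -> P)) | ~P | R)   — eliminate <->
⇔ ~(~((~P | ~Q) & (~Q -> P)) | ~P | R)   — eliminate ->
⇔ ~(~((~P | ~Q) & (~~Q | P)) | ~P | R)   — eliminate ->
⇔ ~~((~P | ~Q) & (~~Q | P)) & ~~P & ~R   — De Morgan
⇔ (~P | ~Q) & (~~Q | P) & ~~P & ~R   — double negation
⇔ (~P | ~Q) & (Q | P) & ~~P & ~R   — double negation
⇔ (~P | ~Q) & (Q | P) & P & ~R   — double negation
⇔ (~P | ~Q) & P & ~R   — simplify

(~P | ~Q) & P & ~R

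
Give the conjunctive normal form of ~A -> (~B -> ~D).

A | B | ~D

~A -> (~B -> ~D)
⇔ ~~A | (~B -> ~D)   [eliminate ->]
⇔ ~~A | ~~B | ~D   [eliminate ->]
⇔ A | ~~B | ~D   [double negation]
⇔ A | B | ~D   [double negation]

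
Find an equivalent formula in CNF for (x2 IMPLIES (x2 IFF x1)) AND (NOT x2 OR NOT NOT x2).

(x2 IMPLIES (x2 IFF x1)) AND (NOT x2 OR NOT NOT x2)
⇔ (NOT x2 OR (x2 IFF x1)) AND (NOT x2 OR NOT NOT x2)   (eliminate IMPLIES)
⇔ (NOT x2 OR ((x2 IMPLIES x1) AND (x1 IMPLIES x2))) AND (NOT x2 OR NOT NOT x2)   (eliminate IFF)
⇔ (NOT x2 OR ((NOT x2 OR x1) AND (x1 IMPLIES x2))) AND (NOT x2 OR NOT NOT x2)   (eliminate IMPLIES)
⇔ (NOT x2 OR ((NOT x2 OR x1) AND (NOT x1 OR x2))) AND (NOT x2 OR NOT NOT x2)   (eliminate IMPLIES)
⇔ (NOT x2 OR ((NOT x2 OR x1) AND (NOT x1 OR x2))) AND (NOT x2 OR x2)   (double negation)
⇔ (NOT x2 OR NOT x2 OR x1) AND (NOT x2 OR NOT x1 OR x2) AND (NOT x2 OR x2)   (distribute OR over AND)
⇔ NOT x2 OR x1   (simplify)

NOT x2 OR x1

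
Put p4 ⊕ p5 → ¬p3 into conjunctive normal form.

p4 ⊕ p5 → ¬p3
≡ ¬(p4 ⊕ p5) ∨ ¬p3   — eliminate →
≡ ¬((p4 ∨ p5) ∧ ¬(p4 ∧ p5)) ∨ ¬p3   — expand ⊕
≡ ¬(p4 ∨ p5) ∨ ¬¬(p4 ∧ p5) ∨ ¬p3   — De Morgan
≡ ¬p4 ∧ ¬p5 ∨ ¬¬(p4 ∧ p5) ∨ ¬p3   — De Morgan
≡ ¬p4 ∧ ¬p5 ∨ p4 ∧ p5 ∨ ¬p3   — double negation
≡ (¬p4 ∨ p4 ∨ ¬p3) ∧ (¬p4 ∨ p5 ∨ ¬p3) ∧ (¬p5 ∨ p4 ∨ ¬p3) ∧ (¬p5 ∨ p5 ∨ ¬p3)   — distribute ∨ over ∧
≡ (¬p4 ∨ p5 ∨ ¬p3) ∧ (¬p5 ∨ p4 ∨ ¬p3)   — simplify

(¬p4 ∨ p5 ∨ ¬p3) ∧ (¬p5 ∨ p4 ∨ ¬p3)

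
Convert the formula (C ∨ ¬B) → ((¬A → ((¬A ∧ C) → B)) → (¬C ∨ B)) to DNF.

(¬A ∧ C ∧ ¬B) ∨ ¬C ∨ B

(C ∨ ¬B) → ((¬A → ((¬A ∧ C) → B)) → (¬C ∨ B))
≡ ¬(C ∨ ¬B) ∨ ((¬A → ((¬A ∧ C) → B)) → (¬C ∨ B))   [eliminate →]
≡ ¬(C ∨ ¬B) ∨ ¬(¬A → ((¬A ∧ C) → B)) ∨ ¬C ∨ B   [eliminate →]
≡ ¬(C ∨ ¬B) ∨ ¬(¬¬A ∨ ((¬A ∧ C) → B)) ∨ ¬C ∨ B   [eliminate →]
≡ ¬(C ∨ ¬B) ∨ ¬(¬¬A ∨ ¬(¬A ∧ C) ∨ B) ∨ ¬C ∨ B   [eliminate →]
≡ (¬C ∧ ¬¬B) ∨ ¬(¬¬A ∨ ¬(¬A ∧ C) ∨ B) ∨ ¬C ∨ B   [De Morgan]
≡ (¬C ∧ B) ∨ ¬(¬¬A ∨ ¬(¬A ∧ C) ∨ B) ∨ ¬C ∨ B   [double negation]
≡ (¬C ∧ B) ∨ (¬¬¬A ∧ ¬¬(¬A ∧ C) ∧ ¬B) ∨ ¬C ∨ B   [De Morgan]
≡ (¬C ∧ B) ∨ (¬A ∧ ¬¬(¬A ∧ C) ∧ ¬B) ∨ ¬C ∨ B   [double negation]
≡ (¬C ∧ B) ∨ (¬A ∧ ¬A ∧ C ∧ ¬B) ∨ ¬C ∨ B   [double negation]
≡ (¬A ∧ C ∧ ¬B) ∨ ¬C ∨ B   [simplify]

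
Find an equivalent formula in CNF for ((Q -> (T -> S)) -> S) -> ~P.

((Q -> (T -> S)) -> S) -> ~P
≡ ~((Q -> (T -> S)) -> S) | ~P   [eliminate ->]
≡ ~(~(Q -> (T -> S)) | S) | ~P   [eliminate ->]
≡ ~(~(~Q | (T -> S)) | S) | ~P   [eliminate ->]
≡ ~(~(~Q | ~T | S) | S) | ~P   [eliminate ->]
≡ (~~(~Q | ~T | S) & ~S) | ~P   [De Morgan]
≡ ((~Q | ~T | S) & ~S) | ~P   [double negation]
≡ (~Q | ~T | S | ~P) & (~S | ~P)   [distribute | over &]

(~Q | ~T | S | ~P) & (~S | ~P)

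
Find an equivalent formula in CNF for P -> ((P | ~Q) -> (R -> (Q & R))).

~P | ~R | Q

P -> ((P | ~Q) -> (R -> (Q & R)))
= ~P | ((P | ~Q) -> (R -> (Q & R)))   [eliminate ->]
= ~P | ~(P | ~Q) | (R -> (Q & R))   [eliminate ->]
= ~P | ~(P | ~Q) | ~R | (Q & R)   [eliminate ->]
= ~P | (~P & ~~Q) | ~R | (Q & R)   [De Morgan]
= ~P | (~P & Q) | ~R | (Q & R)   [double negation]
= (~P | ~P | ~R | Q) & (~P | ~P | ~R | R) & (~P | Q | ~R | Q) & (~P | Q | ~R | R)   [distribute | over &]
= ~P | ~R | Q   [simplify]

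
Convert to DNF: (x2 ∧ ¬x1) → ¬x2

(x2 ∧ ¬x1) → ¬x2
≡ ¬(x2 ∧ ¬x1) ∨ ¬x2
≡ ¬x2 ∨ ¬¬x1 ∨ ¬x2
≡ ¬x2 ∨ x1 ∨ ¬x2
≡ ¬x2 ∨ x1

¬x2 ∨ x1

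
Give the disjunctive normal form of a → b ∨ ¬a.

¬a ∨ b

a → b ∨ ¬a
≡ ¬a ∨ b ∨ ¬a   [eliminate →]
≡ ¬a ∨ b   [simplify]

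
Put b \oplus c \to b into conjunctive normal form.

\lnot c \lor b

b \oplus c \to b
⇔ \lnot (b \oplus c) \lor b   [eliminate \to]
⇔ \lnot ((b \lor c) \land \lnot (b \land c)) \lor b   [expand \oplus]
⇔ \lnot (b \lor c) \lor \lnot \lnot (b \land c) \lor b   [De Morgan]
⇔ \lnot b \land \lnot c \lor \lnot \lnot (b \land c) \lor b   [De Morgan]
⇔ \lnot b \land \lnot c \lor b \land c \lor b   [double negation]
⇔ (\lnot b \lor b \lor b) \land (\lnot b \lor c \lor b) \land (\lnot c \lor b \lor b) \land (\lnot c \lor c \lor b)   [distribute \lor over \land]
⇔ \lnot c \lor b   [simplify]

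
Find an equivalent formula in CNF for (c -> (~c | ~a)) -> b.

(c -> (~c | ~a)) -> b
≡ ~(c -> (~c | ~a)) | b   [eliminate ->]
≡ ~(~c | ~c | ~a) | b   [eliminate ->]
≡ (~~c & ~~c & ~~a) | b   [De Morgan]
≡ (c & ~~c & ~~a) | b   [double negation]
≡ (c & c & ~~a) | b   [double negation]
≡ (c & c & a) | b   [double negation]
≡ (c | b) & (c | b) & (a | b)   [distribute | over &]
≡ (c | b) & (a | b)   [simplify]

(c | b) & (a | b)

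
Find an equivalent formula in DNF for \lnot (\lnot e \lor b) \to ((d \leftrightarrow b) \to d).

\lnot (\lnot e \lor b) \to ((d \leftrightarrow b) \to d)
≡ \lnot \lnot (\lnot e \lor b) \lor ((d \leftrightarrow b) \to d)
≡ \lnot \lnot (\lnot e \lor b) \lor \lnot (d \leftrightarrow b) \lor d
≡ \lnot \lnot (\lnot e \lor b) \lor \lnot ((d \to b) \land (b \to d)) \lor d
≡ \lnot \lnot (\lnot e \lor b) \lor \lnot ((\lnot d \lor b) \land (b \to d)) \lor d
≡ \lnot \lnot (\lnot e \lor b) \lor \lnot ((\lnot d \lor b) \land (\lnot b \lor d)) \lor d
≡ \lnot e \lor b \lor \lnot ((\lnot d \lor b) \land (\lnot b \lor d)) \lor d
≡ \lnot e \lor b \lor \lnot (\lnot d \lor b) \lor \lnot (\lnot b \lor d) \lor d
≡ \lnot e \lor b \lor (\lnot \lnot d \land \lnot b) \lor \lnot (\lnot b \lor d) \lor d
≡ \lnot e \lor b \lor (d \land \lnot b) \lor \lnot (\lnot b \lor d) \lor d
≡ \lnot e \lor b \lor (d \land \lnot b) \lor (\lnot \lnot b \land \lnot d) \lor d
≡ \lnot e \lor b \lor (d \land \lnot b) \lor (b \land \lnot d) \lor d
≡ \lnot e \lor b \lor d

\lnot e \lor b \lor d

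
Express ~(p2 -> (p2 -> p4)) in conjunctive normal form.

p2 & ~p4

~(p2 -> (p2 -> p4))
≡ ~(~p2 | (p2 -> p4))   [eliminate ->]
≡ ~(~p2 | ~p2 | p4)   [eliminate ->]
≡ ~~p2 & ~~p2 & ~p4   [De Morgan]
≡ p2 & ~~p2 & ~p4   [double negation]
≡ p2 & p2 & ~p4   [double negation]
≡ p2 & ~p4   [simplify]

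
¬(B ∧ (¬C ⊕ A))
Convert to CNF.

¬(B ∧ (¬C ⊕ A))
⇔ ¬(B ∧ (¬C ∨ A) ∧ ¬(¬C ∧ A))   (expand ⊕)
⇔ ¬B ∨ ¬(¬C ∨ A) ∨ ¬¬(¬C ∧ A)   (De Morgan)
⇔ ¬B ∨ ¬¬C ∧ ¬A ∨ ¬¬(¬C ∧ A)   (De Morgan)
⇔ ¬B ∨ C ∧ ¬A ∨ ¬¬(¬C ∧ A)   (double negation)
⇔ ¬B ∨ C ∧ ¬A ∨ ¬C ∧ A   (double negation)
⇔ (¬B ∨ C ∨ ¬C) ∧ (¬B ∨ C ∨ A) ∧ (¬B ∨ ¬A ∨ ¬C) ∧ (¬B ∨ ¬A ∨ A)   (distribute ∨ over ∧)
⇔ (¬B ∨ C ∨ A) ∧ (¬B ∨ ¬A ∨ ¬C)   (simplify)

(¬B ∨ C ∨ A) ∧ (¬B ∨ ¬A ∨ ¬C)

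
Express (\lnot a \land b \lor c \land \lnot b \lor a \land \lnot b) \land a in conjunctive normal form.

(\lnot a \land b \lor c \land \lnot b \lor a \land \lnot b) \land a
≡ (\lnot a \lor c \lor a) \land (\lnot a \lor c \lor \lnot b) \land (\lnot a \lor \lnot b \lor a) \land (\lnot a \lor \lnot b \lor \lnot b) \land (b \lor c \lor a) \land (b \lor c \lor \lnot b) \land (b \lor \lnot b \lor a) \land (b \lor \lnot b \lor \lnot b) \land a
≡ (\lnot a \lor \lnot b) \land a

(\lnot a \lor \lnot b) \land a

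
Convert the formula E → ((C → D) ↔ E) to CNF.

¬E ∨ ¬C ∨ D

E → ((C → D) ↔ E)
≡ ¬E ∨ ((C → D) ↔ E)   [eliminate →]
≡ ¬E ∨ (((C → D) → E) ∧ (E → (C → D)))   [eliminate ↔]
≡ ¬E ∨ ((¬(C → D) ∨ E) ∧ (E → (C → D)))   [eliminate →]
≡ ¬E ∨ ((¬(¬C ∨ D) ∨ E) ∧ (E → (C → D)))   [eliminate →]
≡ ¬E ∨ ((¬(¬C ∨ D) ∨ E) ∧ (¬E ∨ (C → D)))   [eliminate →]
≡ ¬E ∨ ((¬(¬C ∨ D) ∨ E) ∧ (¬E ∨ ¬C ∨ D))   [eliminate →]
≡ ¬E ∨ (((¬¬C ∧ ¬D) ∨ E) ∧ (¬E ∨ ¬C ∨ D))   [De Morgan]
≡ ¬E ∨ (((C ∧ ¬D) ∨ E) ∧ (¬E ∨ ¬C ∨ D))   [double negation]
≡ (¬E ∨ C ∨ E) ∧ (¬E ∨ ¬D ∨ E) ∧ (¬E ∨ ¬E ∨ ¬C ∨ D)   [distribute ∨ over ∧]
≡ ¬E ∨ ¬C ∨ D   [simplify]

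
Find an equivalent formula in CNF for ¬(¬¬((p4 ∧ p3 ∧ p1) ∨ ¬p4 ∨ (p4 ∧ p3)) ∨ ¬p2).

p4 ∧ (¬p4 ∨ ¬p3) ∧ p2

¬(¬¬((p4 ∧ p3 ∧ p1) ∨ ¬p4 ∨ (p4 ∧ p3)) ∨ ¬p2)
≡ ¬¬¬((p4 ∧ p3 ∧ p1) ∨ ¬p4 ∨ (p4 ∧ p3)) ∧ ¬¬p2   (De Morgan)
≡ ¬((p4 ∧ p3 ∧ p1) ∨ ¬p4 ∨ (p4 ∧ p3)) ∧ ¬¬p2   (double negation)
≡ ¬(p4 ∧ p3 ∧ p1) ∧ ¬¬p4 ∧ ¬(p4 ∧ p3) ∧ ¬¬p2   (De Morgan)
≡ (¬p4 ∨ ¬p3 ∨ ¬p1) ∧ ¬¬p4 ∧ ¬(p4 ∧ p3) ∧ ¬¬p2   (De Morgan)
≡ (¬p4 ∨ ¬p3 ∨ ¬p1) ∧ p4 ∧ ¬(p4 ∧ p3) ∧ ¬¬p2   (double negation)
≡ (¬p4 ∨ ¬p3 ∨ ¬p1) ∧ p4 ∧ (¬p4 ∨ ¬p3) ∧ ¬¬p2   (De Morgan)
≡ (¬p4 ∨ ¬p3 ∨ ¬p1) ∧ p4 ∧ (¬p4 ∨ ¬p3) ∧ p2   (double negation)
≡ p4 ∧ (¬p4 ∨ ¬p3) ∧ p2   (simplify)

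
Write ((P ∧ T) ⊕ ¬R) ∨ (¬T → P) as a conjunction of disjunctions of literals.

((P ∧ T) ⊕ ¬R) ∨ (¬T → P)
= (((P ∧ T) ∨ ¬R) ∧ ¬(P ∧ T ∧ ¬R)) ∨ (¬T → P)   — expand ⊕
= (((P ∧ T) ∨ ¬R) ∧ ¬(P ∧ T ∧ ¬R)) ∨ ¬¬T ∨ P   — eliminate →
= (((P ∧ T) ∨ ¬R) ∧ (¬P ∨ ¬T ∨ ¬¬R)) ∨ ¬¬T ∨ P   — De Morgan
= (((P ∧ T) ∨ ¬R) ∧ (¬P ∨ ¬T ∨ R)) ∨ ¬¬T ∨ P   — double negation
= (((P ∧ T) ∨ ¬R) ∧ (¬P ∨ ¬T ∨ R)) ∨ T ∨ P   — double negation
= (P ∨ ¬R ∨ T ∨ P) ∧ (T ∨ ¬R ∨ T ∨ P) ∧ (¬P ∨ ¬T ∨ R ∨ T ∨ P)   — distribute ∨ over ∧
= P ∨ ¬R ∨ T   — simplify

P ∨ ¬R ∨ T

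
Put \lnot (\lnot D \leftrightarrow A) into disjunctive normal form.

\lnot (\lnot D \leftrightarrow A)
≡ \lnot ((\lnot D \to A) \land (A \to \lnot D))   [eliminate \leftrightarrow]
≡ \lnot ((\lnot \lnot D \lor A) \land (A \to \lnot D))   [eliminate \to]
≡ \lnot ((\lnot \lnot D \lor A) \land (\lnot A \lor \lnot D))   [eliminate \to]
≡ \lnot (\lnot \lnot D \lor A) \lor \lnot (\lnot A \lor \lnot D)   [De Morgan]
≡ (\lnot \lnot \lnot D \land \lnot A) \lor \lnot (\lnot A \lor \lnot D)   [De Morgan]
≡ (\lnot D \land \lnot A) \lor \lnot (\lnot A \lor \lnot D)   [double negation]
≡ (\lnot D \land \lnot A) \lor (\lnot \lnot A \land \lnot \lnot D)   [De Morgan]
≡ (\lnot D \land \lnot A) \lor (A \land \lnot \lnot D)   [double negation]
≡ (\lnot D \land \lnot A) \lor (A \land D)   [double negation]

(\lnot D \land \lnot A) \lor (A \land D)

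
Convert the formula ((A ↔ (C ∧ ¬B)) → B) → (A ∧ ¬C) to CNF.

((A ↔ (C ∧ ¬B)) → B) → (A ∧ ¬C)
≡ ¬((A ↔ (C ∧ ¬B)) → B) ∨ (A ∧ ¬C)
≡ ¬(¬(A ↔ (C ∧ ¬B)) ∨ B) ∨ (A ∧ ¬C)
≡ ¬(¬((A → (C ∧ ¬B)) ∧ ((C ∧ ¬B) → A)) ∨ B) ∨ (A ∧ ¬C)
≡ ¬(¬((¬A ∨ (C ∧ ¬B)) ∧ ((C ∧ ¬B) → A)) ∨ B) ∨ (A ∧ ¬C)
≡ ¬(¬((¬A ∨ (C ∧ ¬B)) ∧ (¬(C ∧ ¬B) ∨ A)) ∨ B) ∨ (A ∧ ¬C)
≡ (¬¬((¬A ∨ (C ∧ ¬B)) ∧ (¬(C ∧ ¬B) ∨ A)) ∧ ¬B) ∨ (A ∧ ¬C)
≡ ((¬A ∨ (C ∧ ¬B)) ∧ (¬(C ∧ ¬B) ∨ A) ∧ ¬B) ∨ (A ∧ ¬C)
≡ ((¬A ∨ (C ∧ ¬B)) ∧ (¬C ∨ ¬¬B ∨ A) ∧ ¬B) ∨ (A ∧ ¬C)
≡ ((¬A ∨ (C ∧ ¬B)) ∧ (¬C ∨ B ∨ A) ∧ ¬B) ∨ (A ∧ ¬C)
≡ (¬A ∨ C ∨ A) ∧ (¬A ∨ C ∨ ¬C) ∧ (¬A ∨ ¬B ∨ A) ∧ (¬A ∨ ¬B ∨ ¬C) ∧ (¬C ∨ B ∨ A ∨ A) ∧ (¬C ∨ B ∨ A ∨ ¬C) ∧ (¬B ∨ A) ∧ (¬B ∨ ¬C)
≡ (¬C ∨ B ∨ A) ∧ (¬B ∨ A) ∧ (¬B ∨ ¬C)

(¬C ∨ B ∨ A) ∧ (¬B ∨ A) ∧ (¬B ∨ ¬C)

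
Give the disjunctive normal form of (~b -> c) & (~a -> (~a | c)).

(b & a) | (b & ~a) | c

(~b -> c) & (~a -> (~a | c))
= (~~b | c) & (~a -> (~a | c))   [eliminate ->]
= (~~b | c) & (~~a | ~a | c)   [eliminate ->]
= (b | c) & (~~a | ~a | c)   [double negation]
= (b | c) & (a | ~a | c)   [double negation]
= (b & a) | (b & ~a) | (b & c) | (c & a) | (c & ~a) | (c & c)   [distribute & over |]
= (b & a) | (b & ~a) | c   [simplify]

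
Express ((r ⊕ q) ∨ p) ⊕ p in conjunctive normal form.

((r ⊕ q) ∨ p) ⊕ p
≡ ((r ⊕ q) ∨ p ∨ p) ∧ ¬(((r ⊕ q) ∨ p) ∧ p)   [expand ⊕]
≡ (((r ∨ q) ∧ ¬(r ∧ q)) ∨ p ∨ p) ∧ ¬(((r ⊕ q) ∨ p) ∧ p)   [expand ⊕]
≡ (((r ∨ q) ∧ ¬(r ∧ q)) ∨ p ∨ p) ∧ ¬((((r ∨ q) ∧ ¬(r ∧ q)) ∨ p) ∧ p)   [expand ⊕]
≡ (((r ∨ q) ∧ (¬r ∨ ¬q)) ∨ p ∨ p) ∧ ¬((((r ∨ q) ∧ ¬(r ∧ q)) ∨ p) ∧ p)   [De Morgan]
≡ (((r ∨ q) ∧ (¬r ∨ ¬q)) ∨ p ∨ p) ∧ (¬(((r ∨ q) ∧ ¬(r ∧ q)) ∨ p) ∨ ¬p)   [De Morgan]
≡ (((r ∨ q) ∧ (¬r ∨ ¬q)) ∨ p ∨ p) ∧ ((¬((r ∨ q) ∧ ¬(r ∧ q)) ∧ ¬p) ∨ ¬p)   [De Morgan]
≡ (((r ∨ q) ∧ (¬r ∨ ¬q)) ∨ p ∨ p) ∧ (((¬(r ∨ q) ∨ ¬¬(r ∧ q)) ∧ ¬p) ∨ ¬p)   [De Morgan]
≡ (((r ∨ q) ∧ (¬r ∨ ¬q)) ∨ p ∨ p) ∧ ((((¬r ∧ ¬q) ∨ ¬¬(r ∧ q)) ∧ ¬p) ∨ ¬p)   [De Morgan]
≡ (((r ∨ q) ∧ (¬r ∨ ¬q)) ∨ p ∨ p) ∧ ((((¬r ∧ ¬q) ∨ (r ∧ q)) ∧ ¬p) ∨ ¬p)   [double negation]
≡ (r ∨ q ∨ p ∨ p) ∧ (¬r ∨ ¬q ∨ p ∨ p) ∧ (¬r ∨ r ∨ ¬p) ∧ (¬r ∨ q ∨ ¬p) ∧ (¬q ∨ r ∨ ¬p) ∧ (¬q ∨ q ∨ ¬p) ∧ (¬p ∨ ¬p)   [distribute ∨ over ∧]
≡ (r ∨ q ∨ p) ∧ (¬r ∨ ¬q ∨ p) ∧ ¬p   [simplify]

(r ∨ q ∨ p) ∧ (¬r ∨ ¬q ∨ p) ∧ ¬p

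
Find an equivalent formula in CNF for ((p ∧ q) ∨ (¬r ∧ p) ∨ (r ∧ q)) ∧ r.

((p ∧ q) ∨ (¬r ∧ p) ∨ (r ∧ q)) ∧ r
= (p ∨ ¬r ∨ r) ∧ (p ∨ ¬r ∨ q) ∧ (p ∨ p ∨ r) ∧ (p ∨ p ∨ q) ∧ (q ∨ ¬r ∨ r) ∧ (q ∨ ¬r ∨ q) ∧ (q ∨ p ∨ r) ∧ (q ∨ p ∨ q) ∧ r   — distribute ∨ over ∧
= (p ∨ q) ∧ (q ∨ ¬r) ∧ r   — simplify

(p ∨ q) ∧ (q ∨ ¬r) ∧ r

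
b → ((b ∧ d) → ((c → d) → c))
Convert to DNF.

¬b ∨ ¬d ∨ c

b → ((b ∧ d) → ((c → d) → c))
≡ ¬b ∨ ((b ∧ d) → ((c → d) → c))   [eliminate →]
≡ ¬b ∨ ¬(b ∧ d) ∨ ((c → d) → c)   [eliminate →]
≡ ¬b ∨ ¬(b ∧ d) ∨ ¬(c → d) ∨ c   [eliminate →]
≡ ¬b ∨ ¬(b ∧ d) ∨ ¬(¬c ∨ d) ∨ c   [eliminate →]
≡ ¬b ∨ ¬b ∨ ¬d ∨ ¬(¬c ∨ d) ∨ c   [De Morgan]
≡ ¬b ∨ ¬b ∨ ¬d ∨ (¬¬c ∧ ¬d) ∨ c   [De Morgan]
≡ ¬b ∨ ¬b ∨ ¬d ∨ (c ∧ ¬d) ∨ c   [double negation]
≡ ¬b ∨ ¬d ∨ c   [simplify]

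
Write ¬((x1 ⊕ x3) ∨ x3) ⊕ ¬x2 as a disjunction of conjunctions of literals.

¬((x1 ⊕ x3) ∨ x3) ⊕ ¬x2
≡ ¬((x1 ⊕ x3) ∨ x3) ∧ ¬¬x2 ∨ ¬¬((x1 ⊕ x3) ∨ x3) ∧ ¬x2   [expand ⊕]
≡ ¬(x1 ∧ ¬x3 ∨ ¬x1 ∧ x3 ∨ x3) ∧ ¬¬x2 ∨ ¬¬((x1 ⊕ x3) ∨ x3) ∧ ¬x2   [expand ⊕]
≡ ¬(x1 ∧ ¬x3 ∨ ¬x1 ∧ x3 ∨ x3) ∧ ¬¬x2 ∨ ¬¬(x1 ∧ ¬x3 ∨ ¬x1 ∧ x3 ∨ x3) ∧ ¬x2   [expand ⊕]
≡ ¬(x1 ∧ ¬x3) ∧ ¬(¬x1 ∧ x3) ∧ ¬x3 ∧ ¬¬x2 ∨ ¬¬(x1 ∧ ¬x3 ∨ ¬x1 ∧ x3 ∨ x3) ∧ ¬x2   [De Morgan]
≡ (¬x1 ∨ ¬¬x3) ∧ ¬(¬x1 ∧ x3) ∧ ¬x3 ∧ ¬¬x2 ∨ ¬¬(x1 ∧ ¬x3 ∨ ¬x1 ∧ x3 ∨ x3) ∧ ¬x2   [De Morgan]
≡ (¬x1 ∨ x3) ∧ ¬(¬x1 ∧ x3) ∧ ¬x3 ∧ ¬¬x2 ∨ ¬¬(x1 ∧ ¬x3 ∨ ¬x1 ∧ x3 ∨ x3) ∧ ¬x2   [double negation]
≡ (¬x1 ∨ x3) ∧ (¬¬x1 ∨ ¬x3) ∧ ¬x3 ∧ ¬¬x2 ∨ ¬¬(x1 ∧ ¬x3 ∨ ¬x1 ∧ x3 ∨ x3) ∧ ¬x2   [De Morgan]
≡ (¬x1 ∨ x3) ∧ (x1 ∨ ¬x3) ∧ ¬x3 ∧ ¬¬x2 ∨ ¬¬(x1 ∧ ¬x3 ∨ ¬x1 ∧ x3 ∨ x3) ∧ ¬x2   [double negation]
≡ (¬x1 ∨ x3) ∧ (x1 ∨ ¬x3) ∧ ¬x3 ∧ x2 ∨ ¬¬(x1 ∧ ¬x3 ∨ ¬x1 ∧ x3 ∨ x3) ∧ ¬x2   [double negation]
≡ (¬x1 ∨ x3) ∧ (x1 ∨ ¬x3) ∧ ¬x3 ∧ x2 ∨ (x1 ∧ ¬x3 ∨ ¬x1 ∧ x3 ∨ x3) ∧ ¬x2   [double negation]
≡ ¬x1 ∧ x1 ∧ ¬x3 ∧ x2 ∨ ¬x1 ∧ ¬x3 ∧ ¬x3 ∧ x2 ∨ x3 ∧ x1 ∧ ¬x3 ∧ x2 ∨ x3 ∧ ¬x3 ∧ ¬x3 ∧ x2 ∨ x1 ∧ ¬x3 ∧ ¬x2 ∨ ¬x1 ∧ x3 ∧ ¬x2 ∨ x3 ∧ ¬x2   [distribute ∧ over ∨]
≡ ¬x1 ∧ ¬x3 ∧ x2 ∨ x1 ∧ ¬x3 ∧ ¬x2 ∨ x3 ∧ ¬x2   [simplify]

¬x1 ∧ ¬x3 ∧ x2 ∨ x1 ∧ ¬x3 ∧ ¬x2 ∨ x3 ∧ ¬x2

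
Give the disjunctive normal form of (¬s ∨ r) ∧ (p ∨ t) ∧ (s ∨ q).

(¬s ∨ r) ∧ (p ∨ t) ∧ (s ∨ q)
≡ (¬s ∧ p ∧ s) ∨ (¬s ∧ p ∧ q) ∨ (¬s ∧ t ∧ s) ∨ (¬s ∧ t ∧ q) ∨ (r ∧ p ∧ s) ∨ (r ∧ p ∧ q) ∨ (r ∧ t ∧ s) ∨ (r ∧ t ∧ q)   — distribute ∧ over ∨
≡ (¬s ∧ p ∧ q) ∨ (¬s ∧ t ∧ q) ∨ (r ∧ p ∧ s) ∨ (r ∧ p ∧ q) ∨ (r ∧ t ∧ s) ∨ (r ∧ t ∧ q)   — simplify

(¬s ∧ p ∧ q) ∨ (¬s ∧ t ∧ q) ∨ (r ∧ p ∧ s) ∨ (r ∧ p ∧ q) ∨ (r ∧ t ∧ s) ∨ (r ∧ t ∧ q)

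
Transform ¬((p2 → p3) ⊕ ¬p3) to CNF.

¬p3 ∧ (p3 ∨ ¬p2)

¬((p2 → p3) ⊕ ¬p3)
≡ ¬(((p2 → p3) ∨ ¬p3) ∧ ¬((p2 → p3) ∧ ¬p3))   — expand ⊕
≡ ¬((¬p2 ∨ p3 ∨ ¬p3) ∧ ¬((p2 → p3) ∧ ¬p3))   — eliminate →
≡ ¬((¬p2 ∨ p3 ∨ ¬p3) ∧ ¬((¬p2 ∨ p3) ∧ ¬p3))   — eliminate →
≡ ¬(¬p2 ∨ p3 ∨ ¬p3) ∨ ¬¬((¬p2 ∨ p3) ∧ ¬p3)   — De Morgan
≡ (¬¬p2 ∧ ¬p3 ∧ ¬¬p3) ∨ ¬¬((¬p2 ∨ p3) ∧ ¬p3)   — De Morgan
≡ (p2 ∧ ¬p3 ∧ ¬¬p3) ∨ ¬¬((¬p2 ∨ p3) ∧ ¬p3)   — double negation
≡ (p2 ∧ ¬p3 ∧ p3) ∨ ¬¬((¬p2 ∨ p3) ∧ ¬p3)   — double negation
≡ (p2 ∧ ¬p3 ∧ p3) ∨ ((¬p2 ∨ p3) ∧ ¬p3)   — double negation
≡ (p2 ∨ ¬p2 ∨ p3) ∧ (p2 ∨ ¬p3) ∧ (¬p3 ∨ ¬p2 ∨ p3) ∧ (¬p3 ∨ ¬p3) ∧ (p3 ∨ ¬p2 ∨ p3) ∧ (p3 ∨ ¬p3)   — distribute ∨ over ∧
≡ ¬p3 ∧ (p3 ∨ ¬p2)   — simplify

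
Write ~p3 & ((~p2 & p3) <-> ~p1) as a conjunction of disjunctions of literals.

~p3 & ((~p2 & p3) <-> ~p1)
⇔ ~p3 & ((~p2 & p3) -> ~p1) & (~p1 -> (~p2 & p3))   [eliminate <->]
⇔ ~p3 & (~(~p2 & p3) | ~p1) & (~p1 -> (~p2 & p3))   [eliminate ->]
⇔ ~p3 & (~(~p2 & p3) | ~p1) & (~~p1 | (~p2 & p3))   [eliminate ->]
⇔ ~p3 & (~~p2 | ~p3 | ~p1) & (~~p1 | (~p2 & p3))   [De Morgan]
⇔ ~p3 & (p2 | ~p3 | ~p1) & (~~p1 | (~p2 & p3))   [double negation]
⇔ ~p3 & (p2 | ~p3 | ~p1) & (p1 | (~p2 & p3))   [double negation]
⇔ ~p3 & (p2 | ~p3 | ~p1) & (p1 | ~p2) & (p1 | p3)   [distribute | over &]
⇔ ~p3 & (p1 | ~p2) & (p1 | p3)   [simplify]

~p3 & (p1 | ~p2) & (p1 | p3)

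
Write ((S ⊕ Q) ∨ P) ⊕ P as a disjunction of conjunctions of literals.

((S ⊕ Q) ∨ P) ⊕ P
≡ (((S ⊕ Q) ∨ P) ∧ ¬P) ∨ (¬((S ⊕ Q) ∨ P) ∧ P)   [expand ⊕]
≡ (((S ∧ ¬Q) ∨ (¬S ∧ Q) ∨ P) ∧ ¬P) ∨ (¬((S ⊕ Q) ∨ P) ∧ P)   [expand ⊕]
≡ (((S ∧ ¬Q) ∨ (¬S ∧ Q) ∨ P) ∧ ¬P) ∨ (¬((S ∧ ¬Q) ∨ (¬S ∧ Q) ∨ P) ∧ P)   [expand ⊕]
≡ (((S ∧ ¬Q) ∨ (¬S ∧ Q) ∨ P) ∧ ¬P) ∨ (¬(S ∧ ¬Q) ∧ ¬(¬S ∧ Q) ∧ ¬P ∧ P)   [De Morgan]
≡ (((S ∧ ¬Q) ∨ (¬S ∧ Q) ∨ P) ∧ ¬P) ∨ ((¬S ∨ ¬¬Q) ∧ ¬(¬S ∧ Q) ∧ ¬P ∧ P)   [De Morgan]
≡ (((S ∧ ¬Q) ∨ (¬S ∧ Q) ∨ P) ∧ ¬P) ∨ ((¬S ∨ Q) ∧ ¬(¬S ∧ Q) ∧ ¬P ∧ P)   [double negation]
≡ (((S ∧ ¬Q) ∨ (¬S ∧ Q) ∨ P) ∧ ¬P) ∨ ((¬S ∨ Q) ∧ (¬¬S ∨ ¬Q) ∧ ¬P ∧ P)   [De Morgan]
≡ (((S ∧ ¬Q) ∨ (¬S ∧ Q) ∨ P) ∧ ¬P) ∨ ((¬S ∨ Q) ∧ (S ∨ ¬Q) ∧ ¬P ∧ P)   [double negation]
≡ (S ∧ ¬Q ∧ ¬P) ∨ (¬S ∧ Q ∧ ¬P) ∨ (P ∧ ¬P) ∨ (¬S ∧ S ∧ ¬P ∧ P) ∨ (¬S ∧ ¬Q ∧ ¬P ∧ P) ∨ (Q ∧ S ∧ ¬P ∧ P) ∨ (Q ∧ ¬Q ∧ ¬P ∧ P)   [distribute ∧ over ∨]
≡ (S ∧ ¬Q ∧ ¬P) ∨ (¬S ∧ Q ∧ ¬P)   [simplify]

(S ∧ ¬Q ∧ ¬P) ∨ (¬S ∧ Q ∧ ¬P)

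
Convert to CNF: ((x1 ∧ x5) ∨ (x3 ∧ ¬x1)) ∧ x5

((x1 ∧ x5) ∨ (x3 ∧ ¬x1)) ∧ x5
⇔ (x1 ∨ x3) ∧ (x1 ∨ ¬x1) ∧ (x5 ∨ x3) ∧ (x5 ∨ ¬x1) ∧ x5   — distribute ∨ over ∧
⇔ (x1 ∨ x3) ∧ x5   — simplify

(x1 ∨ x3) ∧ x5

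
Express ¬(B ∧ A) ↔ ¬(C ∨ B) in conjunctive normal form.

¬(B ∧ A) ↔ ¬(C ∨ B)
≡ (¬(B ∧ A) → ¬(C ∨ B)) ∧ (¬(C ∨ B) → ¬(B ∧ A))   — eliminate ↔
≡ (¬¬(B ∧ A) ∨ ¬(C ∨ B)) ∧ (¬(C ∨ B) → ¬(B ∧ A))   — eliminate →
≡ (¬¬(B ∧ A) ∨ ¬(C ∨ B)) ∧ (¬¬(C ∨ B) ∨ ¬(B ∧ A))   — eliminate →
≡ ((B ∧ A) ∨ ¬(C ∨ B)) ∧ (¬¬(C ∨ B) ∨ ¬(B ∧ A))   — double negation
≡ ((B ∧ A) ∨ (¬C ∧ ¬B)) ∧ (¬¬(C ∨ B) ∨ ¬(B ∧ A))   — De Morgan
≡ ((B ∧ A) ∨ (¬C ∧ ¬B)) ∧ (C ∨ B ∨ ¬(B ∧ A))   — double negation
≡ ((B ∧ A) ∨ (¬C ∧ ¬B)) ∧ (C ∨ B ∨ ¬B ∨ ¬A)   — De Morgan
≡ (B ∨ ¬C) ∧ (B ∨ ¬B) ∧ (A ∨ ¬C) ∧ (A ∨ ¬B) ∧ (C ∨ B ∨ ¬B ∨ ¬A)   — distribute ∨ over ∧
≡ (B ∨ ¬C) ∧ (A ∨ ¬C) ∧ (A ∨ ¬B)   — simplify

(B ∨ ¬C) ∧ (A ∨ ¬C) ∧ (A ∨ ¬B)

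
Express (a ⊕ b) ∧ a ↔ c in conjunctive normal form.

(¬a ∨ b ∨ c) ∧ (¬c ∨ ¬a ∨ ¬b) ∧ (¬c ∨ a)

(a ⊕ b) ∧ a ↔ c
⇔ ((a ⊕ b) ∧ a → c) ∧ (c → (a ⊕ b) ∧ a)   [eliminate ↔]
⇔ (¬((a ⊕ b) ∧ a) ∨ c) ∧ (c → (a ⊕ b) ∧ a)   [eliminate →]
⇔ (¬((a ∨ b) ∧ ¬(a ∧ b) ∧ a) ∨ c) ∧ (c → (a ⊕ b) ∧ a)   [expand ⊕]
⇔ (¬((a ∨ b) ∧ ¬(a ∧ b) ∧ a) ∨ c) ∧ (¬c ∨ (a ⊕ b) ∧ a)   [eliminate →]
⇔ (¬((a ∨ b) ∧ ¬(a ∧ b) ∧ a) ∨ c) ∧ (¬c ∨ (a ∨ b) ∧ ¬(a ∧ b) ∧ a)   [expand ⊕]
⇔ (¬(a ∨ b) ∨ ¬¬(a ∧ b) ∨ ¬a ∨ c) ∧ (¬c ∨ (a ∨ b) ∧ ¬(a ∧ b) ∧ a)   [De Morgan]
⇔ (¬a ∧ ¬b ∨ ¬¬(a ∧ b) ∨ ¬a ∨ c) ∧ (¬c ∨ (a ∨ b) ∧ ¬(a ∧ b) ∧ a)   [De Morgan]
⇔ (¬a ∧ ¬b ∨ a ∧ b ∨ ¬a ∨ c) ∧ (¬c ∨ (a ∨ b) ∧ ¬(a ∧ b) ∧ a)   [double negation]
⇔ (¬a ∧ ¬b ∨ a ∧ b ∨ ¬a ∨ c) ∧ (¬c ∨ (a ∨ b) ∧ (¬a ∨ ¬b) ∧ a)   [De Morgan]
⇔ (¬a ∨ a ∨ ¬a ∨ c) ∧ (¬a ∨ b ∨ ¬a ∨ c) ∧ (¬b ∨ a ∨ ¬a ∨ c) ∧ (¬b ∨ b ∨ ¬a ∨ c) ∧ (¬c ∨ a ∨ b) ∧ (¬c ∨ ¬a ∨ ¬b) ∧ (¬c ∨ a)   [distribute ∨ over ∧]
⇔ (¬a ∨ b ∨ c) ∧ (¬c ∨ ¬a ∨ ¬b) ∧ (¬c ∨ a)   [simplify]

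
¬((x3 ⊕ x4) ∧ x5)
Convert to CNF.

(¬x3 ∨ x4 ∨ ¬x5) ∧ (¬x4 ∨ x3 ∨ ¬x5)

¬((x3 ⊕ x4) ∧ x5)
≡ ¬((x3 ∨ x4) ∧ ¬(x3 ∧ x4) ∧ x5)   [expand ⊕]
≡ ¬(x3 ∨ x4) ∨ ¬¬(x3 ∧ x4) ∨ ¬x5   [De Morgan]
≡ (¬x3 ∧ ¬x4) ∨ ¬¬(x3 ∧ x4) ∨ ¬x5   [De Morgan]
≡ (¬x3 ∧ ¬x4) ∨ (x3 ∧ x4) ∨ ¬x5   [double negation]
≡ (¬x3 ∨ x3 ∨ ¬x5) ∧ (¬x3 ∨ x4 ∨ ¬x5) ∧ (¬x4 ∨ x3 ∨ ¬x5) ∧ (¬x4 ∨ x4 ∨ ¬x5)   [distribute ∨ over ∧]
≡ (¬x3 ∨ x4 ∨ ¬x5) ∧ (¬x4 ∨ x3 ∨ ¬x5)   [simplify]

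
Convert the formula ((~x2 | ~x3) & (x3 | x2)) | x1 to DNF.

((~x2 | ~x3) & (x3 | x2)) | x1
⇔ (~x2 & x3) | (~x2 & x2) | (~x3 & x3) | (~x3 & x2) | x1   [distribute & over |]
⇔ (~x2 & x3) | (~x3 & x2) | x1   [simplify]

(~x2 & x3) | (~x3 & x2) | x1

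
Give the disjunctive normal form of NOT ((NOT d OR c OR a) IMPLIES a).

(NOT d AND NOT a) OR (c AND NOT a)

NOT ((NOT d OR c OR a) IMPLIES a)
≡ NOT (NOT (NOT d OR c OR a) OR a)   [eliminate IMPLIES]
≡ NOT NOT (NOT d OR c OR a) AND NOT a   [De Morgan]
≡ (NOT d OR c OR a) AND NOT a   [double negation]
≡ (NOT d AND NOT a) OR (c AND NOT a) OR (a AND NOT a)   [distribute AND over OR]
≡ (NOT d AND NOT a) OR (c AND NOT a)   [simplify]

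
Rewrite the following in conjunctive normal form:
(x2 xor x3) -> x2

~x3 | x2

(x2 xor x3) -> x2
⇔ ~(x2 xor x3) | x2   — eliminate ->
⇔ ~((x2 | x3) & ~(x2 & x3)) | x2   — expand xor
⇔ ~(x2 | x3) | ~~(x2 & x3) | x2   — De Morgan
⇔ (~x2 & ~x3) | ~~(x2 & x3) | x2   — De Morgan
⇔ (~x2 & ~x3) | (x2 & x3) | x2   — double negation
⇔ (~x2 | x2 | x2) & (~x2 | x3 | x2) & (~x3 | x2 | x2) & (~x3 | x3 | x2)   — distribute | over &
⇔ ~x3 | x2   — simplify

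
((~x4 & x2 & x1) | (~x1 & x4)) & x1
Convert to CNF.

((~x4 & x2 & x1) | (~x1 & x4)) & x1
≡ (~x4 | ~x1) & (~x4 | x4) & (x2 | ~x1) & (x2 | x4) & (x1 | ~x1) & (x1 | x4) & x1   [distribute | over &]
≡ (~x4 | ~x1) & (x2 | ~x1) & (x2 | x4) & x1   [simplify]

(~x4 | ~x1) & (x2 | ~x1) & (x2 | x4) & x1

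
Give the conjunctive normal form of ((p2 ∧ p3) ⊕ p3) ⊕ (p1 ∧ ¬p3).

(p3 ∨ p1) ∧ (¬p2 ∨ ¬p3)

((p2 ∧ p3) ⊕ p3) ⊕ (p1 ∧ ¬p3)
≡ (((p2 ∧ p3) ⊕ p3) ∨ (p1 ∧ ¬p3)) ∧ ¬(((p2 ∧ p3) ⊕ p3) ∧ p1 ∧ ¬p3)
≡ ((((p2 ∧ p3) ∨ p3) ∧ ¬(p2 ∧ p3 ∧ p3)) ∨ (p1 ∧ ¬p3)) ∧ ¬(((p2 ∧ p3) ⊕ p3) ∧ p1 ∧ ¬p3)
≡ ((((p2 ∧ p3) ∨ p3) ∧ ¬(p2 ∧ p3 ∧ p3)) ∨ (p1 ∧ ¬p3)) ∧ ¬(((p2 ∧ p3) ∨ p3) ∧ ¬(p2 ∧ p3 ∧ p3) ∧ p1 ∧ ¬p3)
≡ ((((p2 ∧ p3) ∨ p3) ∧ (¬p2 ∨ ¬p3 ∨ ¬p3)) ∨ (p1 ∧ ¬p3)) ∧ ¬(((p2 ∧ p3) ∨ p3) ∧ ¬(p2 ∧ p3 ∧ p3) ∧ p1 ∧ ¬p3)
≡ ((((p2 ∧ p3) ∨ p3) ∧ (¬p2 ∨ ¬p3 ∨ ¬p3)) ∨ (p1 ∧ ¬p3)) ∧ (¬((p2 ∧ p3) ∨ p3) ∨ ¬¬(p2 ∧ p3 ∧ p3) ∨ ¬p1 ∨ ¬¬p3)
≡ ((((p2 ∧ p3) ∨ p3) ∧ (¬p2 ∨ ¬p3 ∨ ¬p3)) ∨ (p1 ∧ ¬p3)) ∧ ((¬(p2 ∧ p3) ∧ ¬p3) ∨ ¬¬(p2 ∧ p3 ∧ p3) ∨ ¬p1 ∨ ¬¬p3)
≡ ((((p2 ∧ p3) ∨ p3) ∧ (¬p2 ∨ ¬p3 ∨ ¬p3)) ∨ (p1 ∧ ¬p3)) ∧ (((¬p2 ∨ ¬p3) ∧ ¬p3) ∨ ¬¬(p2 ∧ p3 ∧ p3) ∨ ¬p1 ∨ ¬¬p3)
≡ ((((p2 ∧ p3) ∨ p3) ∧ (¬p2 ∨ ¬p3 ∨ ¬p3)) ∨ (p1 ∧ ¬p3)) ∧ (((¬p2 ∨ ¬p3) ∧ ¬p3) ∨ (p2 ∧ p3 ∧ p3) ∨ ¬p1 ∨ ¬¬p3)
≡ ((((p2 ∧ p3) ∨ p3) ∧ (¬p2 ∨ ¬p3 ∨ ¬p3)) ∨ (p1 ∧ ¬p3)) ∧ (((¬p2 ∨ ¬p3) ∧ ¬p3) ∨ (p2 ∧ p3 ∧ p3) ∨ ¬p1 ∨ p3)
≡ (p2 ∨ p3 ∨ p1) ∧ (p2 ∨ p3 ∨ ¬p3) ∧ (p3 ∨ p3 ∨ p1) ∧ (p3 ∨ p3 ∨ ¬p3) ∧ (¬p2 ∨ ¬p3 ∨ ¬p3 ∨ p1) ∧ (¬p2 ∨ ¬p3 ∨ ¬p3 ∨ ¬p3) ∧ (¬p2 ∨ ¬p3 ∨ p2 ∨ ¬p1 ∨ p3) ∧ (¬p2 ∨ ¬p3 ∨ p3 ∨ ¬p1 ∨ p3) ∧ (¬p2 ∨ ¬p3 ∨ p3 ∨ ¬p1 ∨ p3) ∧ (¬p3 ∨ p2 ∨ ¬p1 ∨ p3) ∧ (¬p3 ∨ p3 ∨ ¬p1 ∨ p3) ∧ (¬p3 ∨ p3 ∨ ¬p1 ∨ p3)
≡ (p3 ∨ p1) ∧ (¬p2 ∨ ¬p3)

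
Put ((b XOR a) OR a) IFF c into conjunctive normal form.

(NOT b OR a OR c) AND (NOT a OR c) AND (NOT c OR b OR a)

((b XOR a) OR a) IFF c
≡ (((b XOR a) OR a) IMPLIES c) AND (c IMPLIES ((b XOR a) OR a))   [eliminate IFF]
≡ (NOT ((b XOR a) OR a) OR c) AND (c IMPLIES ((b XOR a) OR a))   [eliminate IMPLIES]
≡ (NOT (((b OR a) AND NOT (b AND a)) OR a) OR c) AND (c IMPLIES ((b XOR a) OR a))   [expand XOR]
≡ (NOT (((b OR a) AND NOT (b AND a)) OR a) OR c) AND (NOT c OR (b XOR a) OR a)   [eliminate IMPLIES]
≡ (NOT (((b OR a) AND NOT (b AND a)) OR a) OR c) AND (NOT c OR ((b OR a) AND NOT (b AND a)) OR a)   [expand XOR]
≡ ((NOT ((b OR a) AND NOT (b AND a)) AND NOT a) OR c) AND (NOT c OR ((b OR a) AND NOT (b AND a)) OR a)   [De Morgan]
≡ (((NOT (b OR a) OR NOT NOT (b AND a)) AND NOT a) OR c) AND (NOT c OR ((b OR a) AND NOT (b AND a)) OR a)   [De Morgan]
≡ ((((NOT b AND NOT a) OR NOT NOT (b AND a)) AND NOT a) OR c) AND (NOT c OR ((b OR a) AND NOT (b AND a)) OR a)   [De Morgan]
≡ ((((NOT b AND NOT a) OR (b AND a)) AND NOT a) OR c) AND (NOT c OR ((b OR a) AND NOT (b AND a)) OR a)   [double negation]
≡ ((((NOT b AND NOT a) OR (b AND a)) AND NOT a) OR c) AND (NOT c OR ((b OR a) AND (NOT b OR NOT a)) OR a)   [De Morgan]
≡ (NOT b OR b OR c) AND (NOT b OR a OR c) AND (NOT a OR b OR c) AND (NOT a OR a OR c) AND (NOT a OR c) AND (NOT c OR b OR a OR a) AND (NOT c OR NOT b OR NOT a OR a)   [distribute OR over AND]
≡ (NOT b OR a OR c) AND (NOT a OR c) AND (NOT c OR b OR a)   [simplify]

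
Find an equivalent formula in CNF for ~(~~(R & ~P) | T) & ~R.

~(~~(R & ~P) | T) & ~R
= ~~~(R & ~P) & ~T & ~R   — De Morgan
= ~(R & ~P) & ~T & ~R   — double negation
= (~R | ~~P) & ~T & ~R   — De Morgan
= (~R | P) & ~T & ~R   — double negation
= ~T & ~R   — simplify

~T & ~R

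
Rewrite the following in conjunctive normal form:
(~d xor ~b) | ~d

~d | ~b

(~d xor ~b) | ~d
≡ ((~d | ~b) & ~(~d & ~b)) | ~d   (expand xor)
≡ ((~d | ~b) & (~~d | ~~b)) | ~d   (De Morgan)
≡ ((~d | ~b) & (d | ~~b)) | ~d   (double negation)
≡ ((~d | ~b) & (d | b)) | ~d   (double negation)
≡ (~d | ~b | ~d) & (d | b | ~d)   (distribute | over &)
≡ ~d | ~b   (simplify)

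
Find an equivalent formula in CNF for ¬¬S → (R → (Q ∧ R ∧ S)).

¬S ∨ ¬R ∨ Q

¬¬S → (R → (Q ∧ R ∧ S))
≡ ¬¬¬S ∨ (R → (Q ∧ R ∧ S))   — eliminate →
≡ ¬¬¬S ∨ ¬R ∨ (Q ∧ R ∧ S)   — eliminate →
≡ ¬S ∨ ¬R ∨ (Q ∧ R ∧ S)   — double negation
≡ (¬S ∨ ¬R ∨ Q) ∧ (¬S ∨ ¬R ∨ R) ∧ (¬S ∨ ¬R ∨ S)   — distribute ∨ over ∧
≡ ¬S ∨ ¬R ∨ Q   — simplify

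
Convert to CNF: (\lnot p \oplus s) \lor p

p \lor \lnot s

(\lnot p \oplus s) \lor p
≡ ((\lnot p \lor s) \land \lnot (\lnot p \land s)) \lor p   — expand \oplus
≡ ((\lnot p \lor s) \land (\lnot \lnot p \lor \lnot s)) \lor p   — De Morgan
≡ ((\lnot p \lor s) \land (p \lor \lnot s)) \lor p   — double negation
≡ (\lnot p \lor s \lor p) \land (p \lor \lnot s \lor p)   — distribute \lor over \land
≡ p \lor \lnot s   — simplify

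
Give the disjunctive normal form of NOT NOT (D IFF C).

NOT NOT (D IFF C)
= NOT NOT ((D IMPLIES C) AND (C IMPLIES D))
= NOT NOT ((NOT D OR C) AND (C IMPLIES D))
= NOT NOT ((NOT D OR C) AND (NOT C OR D))
= (NOT D OR C) AND (NOT C OR D)
= (NOT D AND NOT C) OR (NOT D AND D) OR (C AND NOT C) OR (C AND D)
= (NOT D AND NOT C) OR (C AND D)

(NOT D AND NOT C) OR (C AND D)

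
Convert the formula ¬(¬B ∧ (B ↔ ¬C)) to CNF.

¬(¬B ∧ (B ↔ ¬C))
≡ ¬(¬B ∧ (B → ¬C) ∧ (¬C → B))   (eliminate ↔)
≡ ¬(¬B ∧ (¬B ∨ ¬C) ∧ (¬C → B))   (eliminate →)
≡ ¬(¬B ∧ (¬B ∨ ¬C) ∧ (¬¬C ∨ B))   (eliminate →)
≡ ¬¬B ∨ ¬(¬B ∨ ¬C) ∨ ¬(¬¬C ∨ B)   (De Morgan)
≡ B ∨ ¬(¬B ∨ ¬C) ∨ ¬(¬¬C ∨ B)   (double negation)
≡ B ∨ (¬¬B ∧ ¬¬C) ∨ ¬(¬¬C ∨ B)   (De Morgan)
≡ B ∨ (B ∧ ¬¬C) ∨ ¬(¬¬C ∨ B)   (double negation)
≡ B ∨ (B ∧ C) ∨ ¬(¬¬C ∨ B)   (double negation)
≡ B ∨ (B ∧ C) ∨ (¬¬¬C ∧ ¬B)   (De Morgan)
≡ B ∨ (B ∧ C) ∨ (¬C ∧ ¬B)   (double negation)
≡ (B ∨ B ∨ ¬C) ∧ (B ∨ B ∨ ¬B) ∧ (B ∨ C ∨ ¬C) ∧ (B ∨ C ∨ ¬B)   (distribute ∨ over ∧)
≡ B ∨ ¬C   (simplify)

B ∨ ¬C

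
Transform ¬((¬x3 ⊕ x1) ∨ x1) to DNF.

x3 ∧ ¬x1

¬((¬x3 ⊕ x1) ∨ x1)
= ¬((¬x3 ∧ ¬x1) ∨ (¬¬x3 ∧ x1) ∨ x1)   [expand ⊕]
= ¬(¬x3 ∧ ¬x1) ∧ ¬(¬¬x3 ∧ x1) ∧ ¬x1   [De Morgan]
= (¬¬x3 ∨ ¬¬x1) ∧ ¬(¬¬x3 ∧ x1) ∧ ¬x1   [De Morgan]
= (x3 ∨ ¬¬x1) ∧ ¬(¬¬x3 ∧ x1) ∧ ¬x1   [double negation]
= (x3 ∨ x1) ∧ ¬(¬¬x3 ∧ x1) ∧ ¬x1   [double negation]
= (x3 ∨ x1) ∧ (¬¬¬x3 ∨ ¬x1) ∧ ¬x1   [De Morgan]
= (x3 ∨ x1) ∧ (¬x3 ∨ ¬x1) ∧ ¬x1   [double negation]
= (x3 ∧ ¬x3 ∧ ¬x1) ∨ (x3 ∧ ¬x1 ∧ ¬x1) ∨ (x1 ∧ ¬x3 ∧ ¬x1) ∨ (x1 ∧ ¬x1 ∧ ¬x1)   [distribute ∧ over ∨]
= x3 ∧ ¬x1   [simplify]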